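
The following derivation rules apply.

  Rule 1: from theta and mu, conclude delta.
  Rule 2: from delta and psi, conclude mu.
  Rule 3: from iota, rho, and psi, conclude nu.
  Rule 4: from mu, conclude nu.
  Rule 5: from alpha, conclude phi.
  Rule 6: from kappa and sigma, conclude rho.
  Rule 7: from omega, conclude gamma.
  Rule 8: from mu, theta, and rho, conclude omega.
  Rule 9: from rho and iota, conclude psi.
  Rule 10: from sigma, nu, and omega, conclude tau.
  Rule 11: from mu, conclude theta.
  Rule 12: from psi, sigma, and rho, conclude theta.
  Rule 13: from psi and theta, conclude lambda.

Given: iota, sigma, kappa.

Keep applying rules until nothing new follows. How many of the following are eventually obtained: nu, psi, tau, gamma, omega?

From kappa and sigma, Rule 6 gives rho.
rho and iota hold, so psi follows (Rule 9).
From iota, rho, and psi, Rule 3 gives nu.
nu: reached.
psi: reached.
tau would need sigma, nu, and omega (Rule 10), but omega is never established.
gamma would need omega (Rule 7), but omega is never established.
omega would need mu, theta, and rho (Rule 8), but mu is never established.
Reached: nu and psi — 2 of the 5.

2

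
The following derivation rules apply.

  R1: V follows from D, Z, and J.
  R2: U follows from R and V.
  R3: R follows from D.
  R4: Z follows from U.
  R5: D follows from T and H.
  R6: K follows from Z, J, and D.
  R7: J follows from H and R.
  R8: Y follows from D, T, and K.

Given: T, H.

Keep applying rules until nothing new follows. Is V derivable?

No

V would need D, Z, and J (R1), but Z is never established.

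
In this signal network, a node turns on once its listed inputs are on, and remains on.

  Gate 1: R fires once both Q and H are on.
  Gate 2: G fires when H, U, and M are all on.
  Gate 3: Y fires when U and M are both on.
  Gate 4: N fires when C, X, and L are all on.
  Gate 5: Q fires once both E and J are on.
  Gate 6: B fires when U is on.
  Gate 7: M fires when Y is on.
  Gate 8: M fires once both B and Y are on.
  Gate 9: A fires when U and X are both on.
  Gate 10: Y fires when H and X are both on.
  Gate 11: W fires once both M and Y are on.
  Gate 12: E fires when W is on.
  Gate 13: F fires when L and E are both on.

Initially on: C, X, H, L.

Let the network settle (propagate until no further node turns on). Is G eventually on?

G would need H, U, and M (Gate 2), but U never turns on.

No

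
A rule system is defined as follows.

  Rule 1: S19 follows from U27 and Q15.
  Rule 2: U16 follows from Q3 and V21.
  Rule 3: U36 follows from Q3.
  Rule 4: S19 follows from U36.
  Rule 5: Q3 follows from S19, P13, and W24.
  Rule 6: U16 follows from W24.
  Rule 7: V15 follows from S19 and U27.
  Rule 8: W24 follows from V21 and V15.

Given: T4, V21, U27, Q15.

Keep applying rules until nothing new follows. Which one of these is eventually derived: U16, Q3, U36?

U27 and Q15 hold, so S19 follows (Rule 1).
From S19 and U27, Rule 7 gives V15.
V21 and V15 hold, so W24 follows (Rule 8).
W24 holds, so U16 follows (Rule 6).
Q3 would need S19, P13, and W24 (Rule 5), but P13 is never established. U36 would need Q3 (Rule 3), but Q3 is never established.

U16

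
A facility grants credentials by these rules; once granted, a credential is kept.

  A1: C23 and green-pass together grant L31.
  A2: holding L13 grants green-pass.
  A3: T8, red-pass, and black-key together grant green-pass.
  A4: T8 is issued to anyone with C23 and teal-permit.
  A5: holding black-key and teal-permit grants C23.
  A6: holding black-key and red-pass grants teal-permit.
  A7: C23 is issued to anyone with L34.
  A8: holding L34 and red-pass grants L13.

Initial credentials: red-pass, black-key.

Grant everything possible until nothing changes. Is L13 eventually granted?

No

L13 would need L34 and red-pass (A8), but L34 is never granted.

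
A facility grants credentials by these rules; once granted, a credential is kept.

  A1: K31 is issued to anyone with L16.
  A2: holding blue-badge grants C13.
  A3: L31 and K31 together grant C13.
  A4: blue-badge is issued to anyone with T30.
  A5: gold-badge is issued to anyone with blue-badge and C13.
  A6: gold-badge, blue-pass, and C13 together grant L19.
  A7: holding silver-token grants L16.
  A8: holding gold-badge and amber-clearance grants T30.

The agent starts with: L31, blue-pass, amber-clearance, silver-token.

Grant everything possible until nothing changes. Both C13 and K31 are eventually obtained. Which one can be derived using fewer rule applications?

K31: Holding silver-token grants L16 (A7). Holding L16 grants K31 (A1). [2 rule applications]
C13: Holding silver-token grants L16 (A7). Holding L16 grants K31 (A1). Holding L31 and K31 grants C13 (A3). [3 rule applications]
K31 needs fewer.

K31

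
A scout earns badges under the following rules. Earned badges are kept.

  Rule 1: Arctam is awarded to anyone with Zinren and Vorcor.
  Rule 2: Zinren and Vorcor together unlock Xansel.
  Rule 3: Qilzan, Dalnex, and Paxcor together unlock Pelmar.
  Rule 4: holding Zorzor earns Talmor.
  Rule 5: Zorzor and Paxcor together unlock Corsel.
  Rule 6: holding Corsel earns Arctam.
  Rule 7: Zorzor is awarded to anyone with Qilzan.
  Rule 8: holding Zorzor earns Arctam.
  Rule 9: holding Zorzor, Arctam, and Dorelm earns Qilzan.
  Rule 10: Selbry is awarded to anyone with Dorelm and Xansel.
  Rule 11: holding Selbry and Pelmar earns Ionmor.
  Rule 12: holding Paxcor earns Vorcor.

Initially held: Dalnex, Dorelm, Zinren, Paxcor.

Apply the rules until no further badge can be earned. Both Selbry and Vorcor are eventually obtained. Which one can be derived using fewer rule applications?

Vorcor: With Paxcor, Vorcor is earned (Rule 12). [1 rule application]
Selbry: With Paxcor, Vorcor is earned (Rule 12). With Zinren and Vorcor, Xansel is earned (Rule 2). With Dorelm and Xansel, Selbry is earned (Rule 10). [3 rule applications]
Vorcor needs fewer.

Vorcor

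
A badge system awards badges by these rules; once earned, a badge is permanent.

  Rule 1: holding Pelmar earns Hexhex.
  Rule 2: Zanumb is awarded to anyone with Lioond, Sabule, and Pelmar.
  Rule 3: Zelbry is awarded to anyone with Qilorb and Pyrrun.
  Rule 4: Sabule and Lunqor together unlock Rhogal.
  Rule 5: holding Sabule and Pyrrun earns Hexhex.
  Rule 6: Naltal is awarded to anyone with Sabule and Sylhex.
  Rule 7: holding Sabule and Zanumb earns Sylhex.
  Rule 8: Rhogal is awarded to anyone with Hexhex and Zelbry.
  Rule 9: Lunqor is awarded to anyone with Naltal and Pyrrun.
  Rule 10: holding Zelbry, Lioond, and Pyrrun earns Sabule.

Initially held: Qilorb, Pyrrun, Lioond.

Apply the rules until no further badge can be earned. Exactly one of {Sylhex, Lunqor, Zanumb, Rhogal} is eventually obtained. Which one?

With Qilorb and Pyrrun, Zelbry is earned (Rule 3).
With Zelbry, Lioond, and Pyrrun, Sabule is earned (Rule 10).
With Sabule and Pyrrun, Hexhex is earned (Rule 5).
With Hexhex and Zelbry, Rhogal is earned (Rule 8).
Zanumb would need Lioond, Sabule, and Pelmar (Rule 2), but Pelmar is never earned. Sylhex would need Sabule and Zanumb (Rule 7), but Zanumb is never earned. Lunqor would need Naltal and Pyrrun (Rule 9), but Naltal is never earned.

Rhogal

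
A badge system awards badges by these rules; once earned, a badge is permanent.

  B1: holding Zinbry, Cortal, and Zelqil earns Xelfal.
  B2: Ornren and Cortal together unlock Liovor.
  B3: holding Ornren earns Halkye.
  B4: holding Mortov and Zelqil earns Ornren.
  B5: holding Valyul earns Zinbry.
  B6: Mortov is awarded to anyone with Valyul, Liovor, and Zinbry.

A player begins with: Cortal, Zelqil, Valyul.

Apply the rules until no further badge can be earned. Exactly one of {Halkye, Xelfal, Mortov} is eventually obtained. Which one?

Xelfal

With Valyul, Zinbry is earned (B5).
With Zinbry, Cortal, and Zelqil, Xelfal is earned (B1).
Halkye would need Ornren (B3), but Ornren is never earned. Mortov would need Valyul, Liovor, and Zinbry (B6), but Liovor is never earned.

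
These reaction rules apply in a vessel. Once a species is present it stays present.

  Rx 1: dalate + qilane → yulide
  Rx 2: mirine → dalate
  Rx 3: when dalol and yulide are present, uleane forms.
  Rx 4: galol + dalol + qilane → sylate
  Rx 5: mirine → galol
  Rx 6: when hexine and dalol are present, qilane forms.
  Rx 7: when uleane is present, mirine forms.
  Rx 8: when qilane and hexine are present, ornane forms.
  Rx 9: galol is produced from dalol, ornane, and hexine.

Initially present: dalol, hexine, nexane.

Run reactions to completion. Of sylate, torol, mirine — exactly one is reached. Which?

sylate

hexine and dalol present → qilane forms (Rx 6).
qilane and hexine present → ornane forms (Rx 8).
dalol, ornane, and hexine present → galol forms (Rx 9).
galol, dalol, and qilane present → sylate forms (Rx 4).
No rule produces torol, and it is not given. mirine would need uleane (Rx 7), but uleane never forms.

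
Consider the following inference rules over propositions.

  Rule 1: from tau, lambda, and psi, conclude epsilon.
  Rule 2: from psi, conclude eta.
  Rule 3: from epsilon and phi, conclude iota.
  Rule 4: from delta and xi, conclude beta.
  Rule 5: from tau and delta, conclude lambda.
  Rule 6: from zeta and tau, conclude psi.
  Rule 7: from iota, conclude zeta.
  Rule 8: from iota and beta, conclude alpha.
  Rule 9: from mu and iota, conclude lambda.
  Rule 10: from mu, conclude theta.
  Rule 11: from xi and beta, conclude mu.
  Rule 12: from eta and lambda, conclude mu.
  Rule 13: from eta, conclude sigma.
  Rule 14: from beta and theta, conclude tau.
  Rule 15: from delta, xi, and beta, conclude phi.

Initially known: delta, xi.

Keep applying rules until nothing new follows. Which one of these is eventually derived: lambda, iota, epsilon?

lambda

delta and xi hold, so beta follows (Rule 4).
xi and beta hold, so mu follows (Rule 11).
From mu, Rule 10 gives theta.
beta and theta hold, so tau follows (Rule 14).
tau and delta hold, so lambda follows (Rule 5).
epsilon would need tau, lambda, and psi (Rule 1), but psi is never established. iota would need epsilon and phi (Rule 3), but epsilon is never established.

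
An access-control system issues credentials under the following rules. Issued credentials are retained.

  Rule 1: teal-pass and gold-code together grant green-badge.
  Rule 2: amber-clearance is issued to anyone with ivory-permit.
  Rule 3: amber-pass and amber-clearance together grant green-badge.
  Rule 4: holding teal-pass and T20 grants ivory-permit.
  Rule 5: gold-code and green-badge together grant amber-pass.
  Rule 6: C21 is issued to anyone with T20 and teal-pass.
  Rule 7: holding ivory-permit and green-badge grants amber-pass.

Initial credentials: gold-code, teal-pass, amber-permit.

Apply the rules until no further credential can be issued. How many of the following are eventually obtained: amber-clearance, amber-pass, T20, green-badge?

Holding teal-pass and gold-code grants green-badge (Rule 1).
Holding gold-code and green-badge grants amber-pass (Rule 5).
amber-clearance would need ivory-permit (Rule 2), but ivory-permit is never granted.
amber-pass: reached.
No rule produces T20, and it is not given.
green-badge: reached.
Reached: amber-pass and green-badge — 2 of the 4.

2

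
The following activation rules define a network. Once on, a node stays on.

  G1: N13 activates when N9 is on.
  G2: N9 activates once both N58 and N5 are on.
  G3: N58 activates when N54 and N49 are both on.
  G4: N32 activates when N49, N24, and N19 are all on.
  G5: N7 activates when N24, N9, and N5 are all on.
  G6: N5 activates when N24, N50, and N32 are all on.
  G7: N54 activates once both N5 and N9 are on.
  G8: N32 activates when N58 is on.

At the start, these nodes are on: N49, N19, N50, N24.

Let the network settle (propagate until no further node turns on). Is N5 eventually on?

Yes

G4: N49, N24, and N19 on → N32 on.
N24, N50, and N32 are on, so N5 activates (G6).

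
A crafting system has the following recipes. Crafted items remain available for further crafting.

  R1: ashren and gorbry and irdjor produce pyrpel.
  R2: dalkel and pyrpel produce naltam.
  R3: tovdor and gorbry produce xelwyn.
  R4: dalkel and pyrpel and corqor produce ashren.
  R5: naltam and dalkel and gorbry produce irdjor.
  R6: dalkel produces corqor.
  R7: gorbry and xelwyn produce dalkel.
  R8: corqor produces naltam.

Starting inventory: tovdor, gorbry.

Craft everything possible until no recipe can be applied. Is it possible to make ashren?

No

ashren would need dalkel, pyrpel, and corqor (R4), but pyrpel is never obtained.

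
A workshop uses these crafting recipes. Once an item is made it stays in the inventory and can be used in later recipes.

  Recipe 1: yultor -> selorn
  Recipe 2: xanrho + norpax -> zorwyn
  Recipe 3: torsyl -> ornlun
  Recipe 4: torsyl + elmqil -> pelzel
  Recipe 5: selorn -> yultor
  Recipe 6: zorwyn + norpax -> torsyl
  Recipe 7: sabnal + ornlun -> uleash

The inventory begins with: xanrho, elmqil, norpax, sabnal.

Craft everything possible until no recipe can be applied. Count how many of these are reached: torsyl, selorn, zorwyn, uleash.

Using Recipe 2, xanrho and norpax make zorwyn.
Using Recipe 6, zorwyn and norpax make torsyl.
torsyl -> ornlun (Recipe 3).
sabnal + ornlun -> uleash (Recipe 7).
torsyl: reached.
selorn would need yultor (Recipe 1), but yultor is never obtained.
zorwyn: reached.
uleash: reached.
Reached: torsyl, zorwyn, and uleash — 3 of the 4.

3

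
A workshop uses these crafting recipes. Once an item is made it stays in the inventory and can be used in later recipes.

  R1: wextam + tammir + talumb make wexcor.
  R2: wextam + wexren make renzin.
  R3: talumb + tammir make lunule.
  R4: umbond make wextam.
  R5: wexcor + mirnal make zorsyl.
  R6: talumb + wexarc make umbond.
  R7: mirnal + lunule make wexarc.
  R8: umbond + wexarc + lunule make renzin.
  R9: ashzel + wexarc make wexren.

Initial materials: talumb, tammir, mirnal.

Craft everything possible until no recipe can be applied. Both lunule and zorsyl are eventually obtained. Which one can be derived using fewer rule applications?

lunule: talumb + tammir → lunule (R3). [1 rule application]
zorsyl: talumb + tammir → lunule (R3). Using R7, mirnal and lunule make wexarc. Using R6, talumb and wexarc make umbond. umbond → wextam (R4). wextam + tammir + talumb → wexcor (R1). Using R5, wexcor and mirnal make zorsyl. [6 rule applications]
lunule needs fewer.

lunule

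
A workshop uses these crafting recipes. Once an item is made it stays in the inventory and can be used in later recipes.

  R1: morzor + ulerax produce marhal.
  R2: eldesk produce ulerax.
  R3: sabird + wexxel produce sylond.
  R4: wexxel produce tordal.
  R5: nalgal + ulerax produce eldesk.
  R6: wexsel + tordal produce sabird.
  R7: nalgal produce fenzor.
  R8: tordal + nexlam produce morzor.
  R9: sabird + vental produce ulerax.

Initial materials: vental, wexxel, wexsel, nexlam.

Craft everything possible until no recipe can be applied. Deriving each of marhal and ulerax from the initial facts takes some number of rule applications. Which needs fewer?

ulerax

ulerax: Using R4, wexxel makes tordal. wexsel + tordal → sabird (R6). Using R9, sabird and vental make ulerax. [3 rule applications]
marhal: wexxel → tordal (R4). Using R6, wexsel and tordal make sabird. Using R8, tordal and nexlam make morzor. sabird + vental → ulerax (R9). morzor + ulerax → marhal (R1). [5 rule applications]
ulerax needs fewer.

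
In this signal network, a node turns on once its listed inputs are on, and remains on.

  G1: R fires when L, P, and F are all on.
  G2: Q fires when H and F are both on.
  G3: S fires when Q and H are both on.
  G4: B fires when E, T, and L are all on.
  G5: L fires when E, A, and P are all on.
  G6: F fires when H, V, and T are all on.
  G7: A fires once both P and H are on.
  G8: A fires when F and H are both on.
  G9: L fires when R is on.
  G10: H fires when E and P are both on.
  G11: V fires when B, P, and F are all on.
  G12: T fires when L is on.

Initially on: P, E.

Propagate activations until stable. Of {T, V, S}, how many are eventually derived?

1

G10: E and P on → H on.
P and H are on, so A fires (G7).
G5: E, A, and P on → L on.
G12: L on → T on.
T: reached.
V would need B, P, and F (G11), but F never turns on.
S would need Q and H (G3), but Q never turns on.
Reached: T — 1 of the 3.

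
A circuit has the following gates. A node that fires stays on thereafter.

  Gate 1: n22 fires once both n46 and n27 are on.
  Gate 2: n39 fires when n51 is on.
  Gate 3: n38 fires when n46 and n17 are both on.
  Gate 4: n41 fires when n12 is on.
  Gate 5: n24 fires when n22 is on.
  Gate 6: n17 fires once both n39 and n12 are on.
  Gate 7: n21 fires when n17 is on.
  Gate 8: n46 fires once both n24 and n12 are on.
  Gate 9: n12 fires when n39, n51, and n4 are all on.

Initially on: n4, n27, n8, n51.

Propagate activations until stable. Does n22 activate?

n22 would need n46 and n27 (Gate 1), but n46 never turns on.

No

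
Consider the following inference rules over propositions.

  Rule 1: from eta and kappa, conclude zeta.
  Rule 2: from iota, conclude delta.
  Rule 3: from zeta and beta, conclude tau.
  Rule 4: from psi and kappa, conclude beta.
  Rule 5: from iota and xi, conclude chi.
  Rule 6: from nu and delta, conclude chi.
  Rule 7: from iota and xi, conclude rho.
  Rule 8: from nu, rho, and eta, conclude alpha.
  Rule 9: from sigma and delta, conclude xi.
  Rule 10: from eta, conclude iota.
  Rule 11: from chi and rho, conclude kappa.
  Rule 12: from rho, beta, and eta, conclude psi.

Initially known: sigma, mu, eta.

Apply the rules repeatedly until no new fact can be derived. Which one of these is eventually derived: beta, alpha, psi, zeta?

zeta

From eta, Rule 10 gives iota.
From iota, Rule 2 gives delta.
sigma and delta hold, so xi follows (Rule 9).
From iota and xi, Rule 5 gives chi.
iota and xi hold, so rho follows (Rule 7).
chi and rho hold, so kappa follows (Rule 11).
eta and kappa hold, so zeta follows (Rule 1).
alpha would need nu, rho, and eta (Rule 8), but nu is never established. psi would need rho, beta, and eta (Rule 12), but beta is never established. beta would need psi and kappa (Rule 4), but psi is never established.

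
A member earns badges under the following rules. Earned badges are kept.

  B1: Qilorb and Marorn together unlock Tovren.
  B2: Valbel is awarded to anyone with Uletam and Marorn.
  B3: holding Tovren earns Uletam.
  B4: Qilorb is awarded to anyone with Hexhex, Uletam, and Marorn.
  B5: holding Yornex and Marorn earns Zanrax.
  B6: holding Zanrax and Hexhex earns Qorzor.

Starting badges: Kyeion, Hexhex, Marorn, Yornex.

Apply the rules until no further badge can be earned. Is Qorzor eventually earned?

With Yornex and Marorn, Zanrax is earned (B5).
With Zanrax and Hexhex, Qorzor is earned (B6).

Yes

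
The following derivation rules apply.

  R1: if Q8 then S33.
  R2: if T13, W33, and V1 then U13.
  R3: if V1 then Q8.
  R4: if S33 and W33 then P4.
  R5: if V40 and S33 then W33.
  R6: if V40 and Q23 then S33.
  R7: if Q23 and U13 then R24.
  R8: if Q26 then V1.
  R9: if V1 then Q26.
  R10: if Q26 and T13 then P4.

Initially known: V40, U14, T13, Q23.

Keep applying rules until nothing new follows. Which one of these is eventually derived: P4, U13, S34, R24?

P4

V40 and Q23 hold, so S33 follows (R6).
From V40 and S33, R5 gives W33.
S33 and W33 hold, so P4 follows (R4).
U13 would need T13, W33, and V1 (R2), but V1 is never established. No rule produces S34, and it is not given. R24 would need Q23 and U13 (R7), but U13 is never established.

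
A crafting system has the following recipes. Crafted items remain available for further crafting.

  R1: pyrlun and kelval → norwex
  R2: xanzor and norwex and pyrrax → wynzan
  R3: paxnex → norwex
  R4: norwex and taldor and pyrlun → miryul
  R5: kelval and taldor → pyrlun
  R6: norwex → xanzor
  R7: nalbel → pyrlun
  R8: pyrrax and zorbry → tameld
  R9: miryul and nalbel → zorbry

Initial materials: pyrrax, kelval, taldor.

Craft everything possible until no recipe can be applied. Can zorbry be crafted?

zorbry would need miryul and nalbel (R9), but nalbel is never obtained.

No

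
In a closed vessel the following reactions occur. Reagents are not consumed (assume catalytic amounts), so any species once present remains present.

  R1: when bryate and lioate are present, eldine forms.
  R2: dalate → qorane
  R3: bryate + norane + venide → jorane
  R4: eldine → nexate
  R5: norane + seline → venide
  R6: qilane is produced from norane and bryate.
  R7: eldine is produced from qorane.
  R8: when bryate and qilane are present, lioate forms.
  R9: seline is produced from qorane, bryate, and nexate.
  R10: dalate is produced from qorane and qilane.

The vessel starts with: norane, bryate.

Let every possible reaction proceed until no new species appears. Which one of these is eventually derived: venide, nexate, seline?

norane and bryate present → qilane forms (R6).
bryate and qilane present → lioate forms (R8).
bryate and lioate present → eldine forms (R1).
eldine present → nexate forms (R4).
seline would need qorane, bryate, and nexate (R9), but qorane never forms. venide would need norane and seline (R5), but seline never forms.

nexate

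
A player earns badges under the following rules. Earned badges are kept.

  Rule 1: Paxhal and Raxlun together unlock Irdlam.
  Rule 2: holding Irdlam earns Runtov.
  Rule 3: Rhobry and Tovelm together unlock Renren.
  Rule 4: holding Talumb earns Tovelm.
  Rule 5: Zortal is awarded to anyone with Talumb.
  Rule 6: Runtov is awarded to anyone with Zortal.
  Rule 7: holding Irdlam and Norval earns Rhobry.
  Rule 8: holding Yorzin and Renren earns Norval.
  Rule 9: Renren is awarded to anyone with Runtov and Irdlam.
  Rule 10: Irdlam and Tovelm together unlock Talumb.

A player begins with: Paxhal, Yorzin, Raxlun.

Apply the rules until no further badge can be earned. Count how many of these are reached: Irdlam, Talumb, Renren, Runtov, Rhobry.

With Paxhal and Raxlun, Irdlam is earned (Rule 1).
With Irdlam, Runtov is earned (Rule 2).
With Runtov and Irdlam, Renren is earned (Rule 9).
With Yorzin and Renren, Norval is earned (Rule 8).
With Irdlam and Norval, Rhobry is earned (Rule 7).
Irdlam: reached.
Talumb would need Irdlam and Tovelm (Rule 10), but Tovelm is never earned.
Renren: reached.
Runtov: reached.
Rhobry: reached.
Reached: Irdlam, Renren, Runtov, and Rhobry — 4 of the 5.

4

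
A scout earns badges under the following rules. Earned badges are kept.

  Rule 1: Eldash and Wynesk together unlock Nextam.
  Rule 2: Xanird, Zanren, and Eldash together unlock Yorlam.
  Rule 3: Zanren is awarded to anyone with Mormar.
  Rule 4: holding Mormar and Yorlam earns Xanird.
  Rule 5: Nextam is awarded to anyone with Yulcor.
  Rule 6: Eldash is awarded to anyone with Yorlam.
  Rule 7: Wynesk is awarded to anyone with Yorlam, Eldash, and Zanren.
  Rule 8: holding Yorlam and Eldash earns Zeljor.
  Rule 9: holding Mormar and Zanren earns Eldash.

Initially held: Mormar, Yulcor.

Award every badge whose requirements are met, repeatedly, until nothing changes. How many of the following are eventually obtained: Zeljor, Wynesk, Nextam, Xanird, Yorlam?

With Yulcor, Nextam is earned (Rule 5).
Zeljor would need Yorlam and Eldash (Rule 8), but Yorlam is never earned.
Wynesk would need Yorlam, Eldash, and Zanren (Rule 7), but Yorlam is never earned.
Nextam: reached.
Xanird would need Mormar and Yorlam (Rule 4), but Yorlam is never earned.
Yorlam would need Xanird, Zanren, and Eldash (Rule 2), but Xanird is never earned.
Reached: Nextam — 1 of the 5.

1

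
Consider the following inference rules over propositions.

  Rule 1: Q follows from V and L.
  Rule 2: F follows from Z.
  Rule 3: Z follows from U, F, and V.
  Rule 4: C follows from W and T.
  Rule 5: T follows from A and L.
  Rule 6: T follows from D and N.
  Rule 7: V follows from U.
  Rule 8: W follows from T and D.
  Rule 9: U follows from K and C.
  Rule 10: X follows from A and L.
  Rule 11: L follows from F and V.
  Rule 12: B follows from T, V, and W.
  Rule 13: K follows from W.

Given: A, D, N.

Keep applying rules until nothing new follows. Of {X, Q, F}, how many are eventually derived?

0

X would need A and L (Rule 10), but L is never established.
Q would need V and L (Rule 1), but L is never established.
F would need Z (Rule 2), but Z is never established.
None of the 3 are reached.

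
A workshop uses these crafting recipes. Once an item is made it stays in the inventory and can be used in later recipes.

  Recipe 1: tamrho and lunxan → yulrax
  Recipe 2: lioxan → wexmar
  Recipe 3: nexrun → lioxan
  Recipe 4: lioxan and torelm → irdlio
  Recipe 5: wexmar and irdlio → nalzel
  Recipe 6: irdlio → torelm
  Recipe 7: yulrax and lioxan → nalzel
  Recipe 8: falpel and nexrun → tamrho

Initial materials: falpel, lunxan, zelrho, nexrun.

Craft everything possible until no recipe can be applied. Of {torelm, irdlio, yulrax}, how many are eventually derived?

1

Using Recipe 8, falpel and nexrun make tamrho.
tamrho and lunxan → yulrax (Recipe 1).
torelm would need irdlio (Recipe 6), but irdlio is never obtained.
irdlio would need lioxan and torelm (Recipe 4), but torelm is never obtained.
yulrax: reached.
Reached: yulrax — 1 of the 3.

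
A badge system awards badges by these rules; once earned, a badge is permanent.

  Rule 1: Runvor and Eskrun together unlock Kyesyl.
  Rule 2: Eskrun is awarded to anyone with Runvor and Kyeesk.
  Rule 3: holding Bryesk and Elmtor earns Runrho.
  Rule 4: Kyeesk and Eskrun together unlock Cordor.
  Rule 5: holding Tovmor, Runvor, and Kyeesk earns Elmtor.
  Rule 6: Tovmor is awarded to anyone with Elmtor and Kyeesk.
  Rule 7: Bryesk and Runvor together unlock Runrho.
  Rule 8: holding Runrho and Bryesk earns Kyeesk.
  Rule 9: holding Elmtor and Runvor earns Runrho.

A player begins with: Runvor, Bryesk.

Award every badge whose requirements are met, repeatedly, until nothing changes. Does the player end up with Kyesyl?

Yes

With Bryesk and Runvor, Runrho is earned (Rule 7).
With Runrho and Bryesk, Kyeesk is earned (Rule 8).
With Runvor and Kyeesk, Eskrun is earned (Rule 2).
With Runvor and Eskrun, Kyesyl is earned (Rule 1).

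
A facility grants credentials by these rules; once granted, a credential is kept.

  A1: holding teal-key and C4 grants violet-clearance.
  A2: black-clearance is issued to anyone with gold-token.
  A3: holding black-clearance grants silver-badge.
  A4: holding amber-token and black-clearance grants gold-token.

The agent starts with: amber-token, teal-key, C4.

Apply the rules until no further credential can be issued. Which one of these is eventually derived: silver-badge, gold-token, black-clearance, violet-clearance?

Holding teal-key and C4 grants violet-clearance (A1).
gold-token would need amber-token and black-clearance (A4), but black-clearance is never granted. silver-badge would need black-clearance (A3), but black-clearance is never granted. black-clearance would need gold-token (A2), but gold-token is never granted.

violet-clearance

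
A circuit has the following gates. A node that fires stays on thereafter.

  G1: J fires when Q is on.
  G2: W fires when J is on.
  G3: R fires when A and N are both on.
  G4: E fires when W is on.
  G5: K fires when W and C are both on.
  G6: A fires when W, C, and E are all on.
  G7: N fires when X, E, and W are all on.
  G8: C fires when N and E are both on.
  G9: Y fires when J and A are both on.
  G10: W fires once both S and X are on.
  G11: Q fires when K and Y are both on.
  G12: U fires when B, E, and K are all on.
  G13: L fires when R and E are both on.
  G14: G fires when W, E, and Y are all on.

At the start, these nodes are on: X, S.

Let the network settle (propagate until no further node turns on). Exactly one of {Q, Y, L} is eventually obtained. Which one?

S and X are on, so W fires (G10).
W is on, so E fires (G4).
X, E, and W are on, so N fires (G7).
G8: N and E on → C on.
G6: W, C, and E on → A on.
A and N are on, so R fires (G3).
G13: R and E on → L on.
Y would need J and A (G9), but J never turns on. Q would need K and Y (G11), but Y never turns on.

L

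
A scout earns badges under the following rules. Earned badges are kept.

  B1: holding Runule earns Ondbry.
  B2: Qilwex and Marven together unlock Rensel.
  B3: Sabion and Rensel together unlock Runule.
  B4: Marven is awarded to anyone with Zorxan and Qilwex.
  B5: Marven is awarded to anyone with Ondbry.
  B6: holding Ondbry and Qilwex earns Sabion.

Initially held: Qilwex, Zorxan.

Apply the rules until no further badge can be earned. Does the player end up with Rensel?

With Zorxan and Qilwex, Marven is earned (B4).
With Qilwex and Marven, Rensel is earned (B2).

Yes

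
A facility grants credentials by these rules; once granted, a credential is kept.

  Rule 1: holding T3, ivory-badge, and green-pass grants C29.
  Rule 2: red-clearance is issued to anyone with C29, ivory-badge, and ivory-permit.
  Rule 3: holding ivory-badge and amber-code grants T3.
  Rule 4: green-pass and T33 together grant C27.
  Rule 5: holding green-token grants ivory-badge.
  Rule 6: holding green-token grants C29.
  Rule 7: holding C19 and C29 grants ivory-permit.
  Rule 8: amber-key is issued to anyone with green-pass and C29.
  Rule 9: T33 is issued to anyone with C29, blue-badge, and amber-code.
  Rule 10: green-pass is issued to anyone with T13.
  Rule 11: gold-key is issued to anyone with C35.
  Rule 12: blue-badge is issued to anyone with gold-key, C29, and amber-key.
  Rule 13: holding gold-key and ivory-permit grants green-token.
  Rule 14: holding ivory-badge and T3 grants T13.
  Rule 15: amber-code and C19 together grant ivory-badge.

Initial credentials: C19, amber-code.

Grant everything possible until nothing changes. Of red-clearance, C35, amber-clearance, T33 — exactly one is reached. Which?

Holding amber-code and C19 grants ivory-badge (Rule 15).
Holding ivory-badge and amber-code grants T3 (Rule 3).
Holding ivory-badge and T3 grants T13 (Rule 14).
Holding T13 grants green-pass (Rule 10).
Holding T3, ivory-badge, and green-pass grants C29 (Rule 1).
Holding C19 and C29 grants ivory-permit (Rule 7).
Holding C29, ivory-badge, and ivory-permit grants red-clearance (Rule 2).
T33 would need C29, blue-badge, and amber-code (Rule 9), but blue-badge is never granted. No rule produces amber-clearance, and it is not given. No rule produces C35, and it is not given.

red-clearance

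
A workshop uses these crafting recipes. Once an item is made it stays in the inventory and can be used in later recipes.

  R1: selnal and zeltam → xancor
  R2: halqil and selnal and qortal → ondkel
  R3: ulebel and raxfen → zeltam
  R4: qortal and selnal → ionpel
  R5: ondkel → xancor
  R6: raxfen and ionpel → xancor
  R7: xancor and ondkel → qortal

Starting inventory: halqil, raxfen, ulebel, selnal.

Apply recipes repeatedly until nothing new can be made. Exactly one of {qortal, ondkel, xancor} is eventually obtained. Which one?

Using R3, ulebel and raxfen make zeltam.
Using R1, selnal and zeltam make xancor.
qortal would need xancor and ondkel (R7), but ondkel is never obtained. ondkel would need halqil, selnal, and qortal (R2), but qortal is never obtained.

xancor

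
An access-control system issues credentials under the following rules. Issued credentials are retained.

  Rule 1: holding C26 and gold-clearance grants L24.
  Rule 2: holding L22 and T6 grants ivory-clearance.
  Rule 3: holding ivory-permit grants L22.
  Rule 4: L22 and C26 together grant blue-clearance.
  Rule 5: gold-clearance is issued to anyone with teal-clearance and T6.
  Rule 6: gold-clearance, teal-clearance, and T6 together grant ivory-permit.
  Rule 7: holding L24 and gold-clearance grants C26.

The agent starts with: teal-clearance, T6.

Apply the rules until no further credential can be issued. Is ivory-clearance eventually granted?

Yes

Holding teal-clearance and T6 grants gold-clearance (Rule 5).
Holding gold-clearance, teal-clearance, and T6 grants ivory-permit (Rule 6).
Holding ivory-permit grants L22 (Rule 3).
Holding L22 and T6 grants ivory-clearance (Rule 2).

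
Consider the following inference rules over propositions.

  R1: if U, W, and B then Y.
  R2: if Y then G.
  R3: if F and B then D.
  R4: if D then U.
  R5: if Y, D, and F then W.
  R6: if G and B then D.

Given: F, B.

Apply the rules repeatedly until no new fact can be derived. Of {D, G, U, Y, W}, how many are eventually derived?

F and B hold, so D follows (R3).
D holds, so U follows (R4).
D: reached.
G would need Y (R2), but Y is never established.
U: reached.
Y would need U, W, and B (R1), but W is never established.
W would need Y, D, and F (R5), but Y is never established.
Reached: D and U — 2 of the 5.

2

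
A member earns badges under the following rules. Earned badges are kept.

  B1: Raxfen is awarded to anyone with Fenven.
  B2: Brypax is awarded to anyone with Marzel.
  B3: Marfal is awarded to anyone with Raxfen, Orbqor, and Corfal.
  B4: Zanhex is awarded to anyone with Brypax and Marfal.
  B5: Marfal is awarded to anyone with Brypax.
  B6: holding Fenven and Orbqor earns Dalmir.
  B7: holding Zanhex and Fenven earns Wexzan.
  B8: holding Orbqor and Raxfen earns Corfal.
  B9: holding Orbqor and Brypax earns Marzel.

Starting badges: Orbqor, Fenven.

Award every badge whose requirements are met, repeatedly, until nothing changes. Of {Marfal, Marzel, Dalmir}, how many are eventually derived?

2

With Fenven and Orbqor, Dalmir is earned (B6).
With Fenven, Raxfen is earned (B1).
With Orbqor and Raxfen, Corfal is earned (B8).
With Raxfen, Orbqor, and Corfal, Marfal is earned (B3).
Marfal: reached.
Marzel would need Orbqor and Brypax (B9), but Brypax is never earned.
Dalmir: reached.
Reached: Marfal and Dalmir — 2 of the 3.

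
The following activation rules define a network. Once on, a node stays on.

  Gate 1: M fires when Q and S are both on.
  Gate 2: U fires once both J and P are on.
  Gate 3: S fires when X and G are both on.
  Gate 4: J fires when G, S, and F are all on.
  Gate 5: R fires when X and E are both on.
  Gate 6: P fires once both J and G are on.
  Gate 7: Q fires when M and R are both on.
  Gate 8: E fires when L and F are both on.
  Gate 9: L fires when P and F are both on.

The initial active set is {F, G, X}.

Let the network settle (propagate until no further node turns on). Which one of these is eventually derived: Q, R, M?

R

Gate 3: X and G on → S on.
Gate 4: G, S, and F on → J on.
J and G are on, so P fires (Gate 6).
P and F are on, so L fires (Gate 9).
L and F are on, so E fires (Gate 8).
Gate 5: X and E on → R on.
Q would need M and R (Gate 7), but M never turns on. M would need Q and S (Gate 1), but Q never turns on.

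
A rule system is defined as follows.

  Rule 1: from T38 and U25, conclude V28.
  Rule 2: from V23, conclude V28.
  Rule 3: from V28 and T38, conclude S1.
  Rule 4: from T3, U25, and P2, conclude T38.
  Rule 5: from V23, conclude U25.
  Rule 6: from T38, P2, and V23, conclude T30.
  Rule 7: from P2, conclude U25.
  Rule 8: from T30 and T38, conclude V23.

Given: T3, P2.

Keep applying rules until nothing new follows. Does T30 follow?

T30 would need T38, P2, and V23 (Rule 6), but V23 is never established.

No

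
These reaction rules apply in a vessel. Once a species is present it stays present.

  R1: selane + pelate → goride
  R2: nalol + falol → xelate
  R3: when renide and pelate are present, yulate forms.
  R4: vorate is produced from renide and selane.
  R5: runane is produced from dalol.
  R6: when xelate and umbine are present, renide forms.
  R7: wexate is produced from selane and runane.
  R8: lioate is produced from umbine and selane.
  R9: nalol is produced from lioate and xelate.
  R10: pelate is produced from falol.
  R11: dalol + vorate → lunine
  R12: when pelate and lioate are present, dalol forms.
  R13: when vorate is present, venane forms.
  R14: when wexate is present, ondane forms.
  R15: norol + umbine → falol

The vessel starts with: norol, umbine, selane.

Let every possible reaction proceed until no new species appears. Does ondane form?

Yes

norol and umbine present → falol forms (R15).
umbine and selane present → lioate forms (R8).
falol present → pelate forms (R10).
pelate and lioate present → dalol forms (R12).
dalol present → runane forms (R5).
selane and runane present → wexate forms (R7).
wexate present → ondane forms (R14).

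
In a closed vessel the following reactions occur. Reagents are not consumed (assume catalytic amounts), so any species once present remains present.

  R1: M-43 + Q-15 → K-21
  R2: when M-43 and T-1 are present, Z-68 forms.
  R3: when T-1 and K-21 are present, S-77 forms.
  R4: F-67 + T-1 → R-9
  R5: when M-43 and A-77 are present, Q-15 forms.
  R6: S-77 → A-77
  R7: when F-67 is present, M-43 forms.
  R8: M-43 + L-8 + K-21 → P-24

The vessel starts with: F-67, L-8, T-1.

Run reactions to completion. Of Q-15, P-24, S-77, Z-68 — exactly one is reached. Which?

Z-68

F-67 present → M-43 forms (R7).
M-43 and T-1 present → Z-68 forms (R2).
S-77 would need T-1 and K-21 (R3), but K-21 never forms. Q-15 would need M-43 and A-77 (R5), but A-77 never forms. P-24 would need M-43, L-8, and K-21 (R8), but K-21 never forms.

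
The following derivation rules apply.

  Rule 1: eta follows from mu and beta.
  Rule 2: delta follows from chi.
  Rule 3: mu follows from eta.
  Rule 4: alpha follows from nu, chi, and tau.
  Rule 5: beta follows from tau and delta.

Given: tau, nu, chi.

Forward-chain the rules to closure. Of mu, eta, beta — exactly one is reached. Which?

chi holds, so delta follows (Rule 2).
From tau and delta, Rule 5 gives beta.
eta would need mu and beta (Rule 1), but mu is never established. mu would need eta (Rule 3), but eta is never established.

beta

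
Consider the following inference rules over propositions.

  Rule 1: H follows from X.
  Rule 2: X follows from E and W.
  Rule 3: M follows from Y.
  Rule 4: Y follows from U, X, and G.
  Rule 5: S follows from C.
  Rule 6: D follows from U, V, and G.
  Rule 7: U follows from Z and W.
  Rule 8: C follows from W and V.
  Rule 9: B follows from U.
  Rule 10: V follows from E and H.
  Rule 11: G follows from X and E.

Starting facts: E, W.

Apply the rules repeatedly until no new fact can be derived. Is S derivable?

From E and W, Rule 2 gives X.
From X, Rule 1 gives H.
E and H hold, so V follows (Rule 10).
From W and V, Rule 8 gives C.
C holds, so S follows (Rule 5).

Yes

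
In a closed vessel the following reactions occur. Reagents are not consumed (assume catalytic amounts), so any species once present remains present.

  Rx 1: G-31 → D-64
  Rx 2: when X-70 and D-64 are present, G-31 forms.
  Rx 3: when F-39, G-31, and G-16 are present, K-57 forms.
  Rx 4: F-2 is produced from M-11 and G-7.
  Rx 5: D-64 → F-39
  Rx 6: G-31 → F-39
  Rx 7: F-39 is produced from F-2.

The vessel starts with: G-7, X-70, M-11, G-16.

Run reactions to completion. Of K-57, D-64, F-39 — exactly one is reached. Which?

F-39

M-11 and G-7 present → F-2 forms (Rx 4).
F-2 present → F-39 forms (Rx 7).
D-64 would need G-31 (Rx 1), but G-31 never forms. K-57 would need F-39, G-31, and G-16 (Rx 3), but G-31 never forms.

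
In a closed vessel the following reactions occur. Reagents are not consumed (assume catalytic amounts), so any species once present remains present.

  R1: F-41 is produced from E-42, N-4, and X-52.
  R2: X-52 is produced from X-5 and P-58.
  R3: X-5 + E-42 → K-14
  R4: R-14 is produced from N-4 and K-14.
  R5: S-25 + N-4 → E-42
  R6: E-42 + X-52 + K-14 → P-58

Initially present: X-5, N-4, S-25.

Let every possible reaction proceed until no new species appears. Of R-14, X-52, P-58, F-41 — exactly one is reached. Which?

S-25 and N-4 present → E-42 forms (R5).
X-5 and E-42 present → K-14 forms (R3).
N-4 and K-14 present → R-14 forms (R4).
F-41 would need E-42, N-4, and X-52 (R1), but X-52 never forms. P-58 would need E-42, X-52, and K-14 (R6), but X-52 never forms. X-52 would need X-5 and P-58 (R2), but P-58 never forms.

R-14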